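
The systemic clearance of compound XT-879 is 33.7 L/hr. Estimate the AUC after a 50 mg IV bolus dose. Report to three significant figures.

AUC_0→∞ = Dose_iv / CL
        = 50 / 33.7 = 1.48368 mg/L·hr

AUC = 1.48 mg/L·hr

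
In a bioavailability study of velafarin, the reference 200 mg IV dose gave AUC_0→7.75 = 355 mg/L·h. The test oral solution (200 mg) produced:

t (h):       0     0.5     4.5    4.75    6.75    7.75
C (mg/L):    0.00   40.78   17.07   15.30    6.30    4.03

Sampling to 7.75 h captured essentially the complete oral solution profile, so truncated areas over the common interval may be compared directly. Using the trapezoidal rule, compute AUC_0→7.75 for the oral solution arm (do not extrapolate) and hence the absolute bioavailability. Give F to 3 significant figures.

Trapezoidal AUC_0→7.75 (oral solution):
  [0→0.5]: (0.00+40.78)/2 × 0.5 = 10.195
  [0.5→4.5]: (40.78+17.07)/2 × 4 = 115.7
  [4.5→4.75]: (17.07+15.30)/2 × 0.25 = 4.04625
  [4.75→6.75]: (15.30+6.30)/2 × 2 = 21.6
  [6.75→7.75]: (6.30+4.03)/2 × 1 = 5.165
  Sum = 156.70625 mg/L·h
F = (AUC_ev/D_ev)/(AUC_iv/D_iv) = (156.70625/200)/(355/200) = 0.78353125/1.775 = 0.4414

F = 0.441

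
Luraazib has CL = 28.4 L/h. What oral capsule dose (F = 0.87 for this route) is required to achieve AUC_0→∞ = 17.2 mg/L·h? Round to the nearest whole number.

Dose = CL × AUC_0→∞ / F
     = 28.4 × 17.2 / 0.87 = 561.471 mg

Dose = 561 mg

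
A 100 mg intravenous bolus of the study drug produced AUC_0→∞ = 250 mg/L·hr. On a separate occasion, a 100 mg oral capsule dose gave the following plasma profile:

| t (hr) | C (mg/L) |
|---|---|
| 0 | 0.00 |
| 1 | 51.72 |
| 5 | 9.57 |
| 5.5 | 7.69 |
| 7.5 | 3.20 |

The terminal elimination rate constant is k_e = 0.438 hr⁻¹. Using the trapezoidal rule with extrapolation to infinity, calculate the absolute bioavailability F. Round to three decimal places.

Trapezoidal AUC_0→7.5 (oral capsule):
  [0→1]: (0.00+51.72)/2 × 1 = 25.86
  [1→5]: (51.72+9.57)/2 × 4 = 122.58
  [5→5.5]: (9.57+7.69)/2 × 0.5 = 4.315
  [5.5→7.5]: (7.69+3.20)/2 × 2 = 10.89
  Sum = 163.645 mg/L·hr
Tail: C_last/k_e = 3.20/0.438 = 7.306
AUC_0→∞ (oral capsule) = 163.645 + 7.306 = 170.951 mg/L·hr
F = (AUC_ev/D_ev)/(AUC_iv/D_iv) = (170.951/100)/(250/100) = 1.70951/2.5 = 0.6838

F = 0.684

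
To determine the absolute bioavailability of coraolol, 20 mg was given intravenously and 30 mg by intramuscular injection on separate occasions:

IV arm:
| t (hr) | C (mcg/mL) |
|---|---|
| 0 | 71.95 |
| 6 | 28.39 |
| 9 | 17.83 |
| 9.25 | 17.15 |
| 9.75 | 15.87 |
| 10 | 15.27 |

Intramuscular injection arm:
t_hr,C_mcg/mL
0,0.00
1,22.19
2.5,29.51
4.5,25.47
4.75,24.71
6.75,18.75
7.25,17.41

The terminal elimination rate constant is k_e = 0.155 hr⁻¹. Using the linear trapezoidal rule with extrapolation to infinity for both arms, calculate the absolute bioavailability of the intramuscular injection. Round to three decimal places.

F = 0.379

Trapezoidal AUC_0→10 (IV):
  [0→6]: (71.95+28.39)/2 × 6 = 301.02
  [6→9]: (28.39+17.83)/2 × 3 = 69.33
  [9→9.25]: (17.83+17.15)/2 × 0.25 = 4.3725
  [9.25→9.75]: (17.15+15.87)/2 × 0.5 = 8.255
  [9.75→10]: (15.87+15.27)/2 × 0.25 = 3.8925
  Sum = 386.87 mcg/mL·hr
IV tail: 15.27/0.155 = 98.516; AUC_iv,0→∞ = 386.87 + 98.516 = 485.386 mcg/mL·hr
Trapezoidal AUC_0→7.25 (intramuscular injection):
  [0→1]: (0.00+22.19)/2 × 1 = 11.095
  [1→2.5]: (22.19+29.51)/2 × 1.5 = 38.775
  [2.5→4.5]: (29.51+25.47)/2 × 2 = 54.98
  [4.5→4.75]: (25.47+24.71)/2 × 0.25 = 6.2725
  [4.75→6.75]: (24.71+18.75)/2 × 2 = 43.46
  [6.75→7.25]: (18.75+17.41)/2 × 0.5 = 9.04
  Sum = 163.6225 mcg/mL·hr
intramuscular injection tail: 17.41/0.155 = 112.323; AUC_ev,0→∞ = 163.6225 + 112.323 = 275.9455 mcg/mL·hr
F = (AUC_ev/D_ev)/(AUC_iv/D_iv) = (275.9455/30)/(485.386/20) = 9.19818/24.2693 = 0.3790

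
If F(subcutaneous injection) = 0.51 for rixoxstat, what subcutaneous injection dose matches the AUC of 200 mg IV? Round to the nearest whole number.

D_subcutaneous = 392 mg

For equal systemic exposure: F × D_ev = D_iv
D_ev = D_iv / F = 200 / 0.51 = 392.157 mg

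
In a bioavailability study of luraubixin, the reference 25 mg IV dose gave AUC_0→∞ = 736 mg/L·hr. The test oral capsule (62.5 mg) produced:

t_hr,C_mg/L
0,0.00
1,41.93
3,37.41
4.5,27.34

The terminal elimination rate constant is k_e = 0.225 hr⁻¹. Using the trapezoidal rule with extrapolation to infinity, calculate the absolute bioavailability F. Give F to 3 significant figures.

F = 0.147

Trapezoidal AUC_0→4.5 (oral capsule):
  [0→1]: (0.00+41.93)/2 × 1 = 20.965
  [1→3]: (41.93+37.41)/2 × 2 = 79.34
  [3→4.5]: (37.41+27.34)/2 × 1.5 = 48.5625
  Sum = 148.8675 mg/L·hr
Tail: C_last/k_e = 27.34/0.225 = 121.511
AUC_0→∞ (oral capsule) = 148.8675 + 121.511 = 270.3785 mg/L·hr
F = (AUC_ev/D_ev)/(AUC_iv/D_iv) = (270.3785/62.5)/(736/25) = 4.326056/29.44 = 0.1469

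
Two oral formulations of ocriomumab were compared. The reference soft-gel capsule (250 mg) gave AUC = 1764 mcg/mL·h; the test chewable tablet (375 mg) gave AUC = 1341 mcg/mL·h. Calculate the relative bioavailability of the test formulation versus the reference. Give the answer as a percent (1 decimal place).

F_rel = 50.7%

F_rel = (AUC_test/D_test) / (AUC_ref/D_ref)
      = (1341/375) / (1764/250)
      = 3.576 / 7.056 = 0.5068 = 50.68%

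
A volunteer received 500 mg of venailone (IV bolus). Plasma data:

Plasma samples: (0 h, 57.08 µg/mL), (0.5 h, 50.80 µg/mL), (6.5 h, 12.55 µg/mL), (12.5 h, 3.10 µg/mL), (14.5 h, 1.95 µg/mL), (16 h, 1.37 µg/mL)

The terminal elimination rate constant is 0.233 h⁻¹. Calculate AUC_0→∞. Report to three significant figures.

Trapezoidal AUC_0→16:
  [0→0.5]: (57.08+50.80)/2 × 0.5 = 26.97
  [0.5→6.5]: (50.80+12.55)/2 × 6 = 190.05
  [6.5→12.5]: (12.55+3.10)/2 × 6 = 46.95
  [12.5→14.5]: (3.10+1.95)/2 × 2 = 5.05
  [14.5→16]: (1.95+1.37)/2 × 1.5 = 2.49
  Sum = 271.51 µg/mL·h
Extrapolated tail: C_last / k_e = 1.37 / 0.233 = 5.880
AUC_0→∞ = 271.51 + 5.880 = 277.39 µg/mL·h

AUC = 277 µg/mL·h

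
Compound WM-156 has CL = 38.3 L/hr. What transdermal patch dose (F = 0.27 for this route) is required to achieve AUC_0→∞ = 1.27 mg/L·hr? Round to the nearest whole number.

Dose = CL × AUC_0→∞ / F
     = 38.3 × 1.27 / 0.27 = 180.152 mg

Dose = 180 mg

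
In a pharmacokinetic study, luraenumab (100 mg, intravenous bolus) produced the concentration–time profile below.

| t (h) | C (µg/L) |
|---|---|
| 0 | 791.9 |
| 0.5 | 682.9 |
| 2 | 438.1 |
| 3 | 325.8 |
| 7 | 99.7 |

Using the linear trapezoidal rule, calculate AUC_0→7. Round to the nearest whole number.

Trapezoidal AUC_0→7:
  [0→0.5]: (791.9+682.9)/2 × 0.5 = 368.7
  [0.5→2]: (682.9+438.1)/2 × 1.5 = 840.75
  [2→3]: (438.1+325.8)/2 × 1 = 381.95
  [3→7]: (325.8+99.7)/2 × 4 = 851.0
  Sum = 2442.4 µg/L·h

AUC = 2442 µg/L·h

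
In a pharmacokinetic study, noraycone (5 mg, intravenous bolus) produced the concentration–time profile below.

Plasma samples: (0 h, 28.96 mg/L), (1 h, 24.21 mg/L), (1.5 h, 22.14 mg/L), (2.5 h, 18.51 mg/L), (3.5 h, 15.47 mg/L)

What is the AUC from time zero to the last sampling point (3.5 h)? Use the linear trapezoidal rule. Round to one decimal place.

Trapezoidal AUC_0→3.5:
  [0→1]: (28.96+24.21)/2 × 1 = 26.585
  [1→1.5]: (24.21+22.14)/2 × 0.5 = 11.5875
  [1.5→2.5]: (22.14+18.51)/2 × 1 = 20.325
  [2.5→3.5]: (18.51+15.47)/2 × 1 = 16.99
  Sum = 75.4875 mg/L·h

AUC = 75.5 mg/L·h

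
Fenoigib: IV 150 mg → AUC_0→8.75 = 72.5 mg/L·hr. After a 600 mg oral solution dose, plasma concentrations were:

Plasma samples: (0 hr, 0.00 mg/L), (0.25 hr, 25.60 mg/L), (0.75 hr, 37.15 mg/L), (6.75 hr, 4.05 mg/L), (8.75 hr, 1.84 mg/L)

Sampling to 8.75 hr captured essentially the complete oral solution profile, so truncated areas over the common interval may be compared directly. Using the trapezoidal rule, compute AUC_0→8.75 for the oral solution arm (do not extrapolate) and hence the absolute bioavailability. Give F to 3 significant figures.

Trapezoidal AUC_0→8.75 (oral solution):
  [0→0.25]: (0.00+25.60)/2 × 0.25 = 3.2
  [0.25→0.75]: (25.60+37.15)/2 × 0.5 = 15.6875
  [0.75→6.75]: (37.15+4.05)/2 × 6 = 123.6
  [6.75→8.75]: (4.05+1.84)/2 × 2 = 5.89
  Sum = 148.3775 mg/L·hr
F = (AUC_ev/D_ev)/(AUC_iv/D_iv) = (148.3775/600)/(72.5/150) = 0.247296/0.483333 = 0.5116

F = 0.512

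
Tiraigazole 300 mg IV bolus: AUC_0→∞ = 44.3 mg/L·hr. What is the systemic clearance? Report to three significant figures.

CL = Dose_iv / AUC_0→∞
   = 300 / 44.3 = 6.77201 L/hr

CL = 6.77 L/hr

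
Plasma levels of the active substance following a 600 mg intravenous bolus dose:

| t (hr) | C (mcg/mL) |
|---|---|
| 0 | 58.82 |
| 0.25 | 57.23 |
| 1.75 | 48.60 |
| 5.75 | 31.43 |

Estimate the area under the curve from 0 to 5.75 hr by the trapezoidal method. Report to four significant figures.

Trapezoidal AUC_0→5.75:
  [0→0.25]: (58.82+57.23)/2 × 0.25 = 14.50625
  [0.25→1.75]: (57.23+48.60)/2 × 1.5 = 79.3725
  [1.75→5.75]: (48.60+31.43)/2 × 4 = 160.06
  Sum = 253.93875 mcg/mL·hr

AUC = 253.9 mcg/mL·hr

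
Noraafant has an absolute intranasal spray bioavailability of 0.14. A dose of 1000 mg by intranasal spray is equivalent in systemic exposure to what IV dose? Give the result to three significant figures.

D_iv = 140 mg

Systemic exposure from an extravascular dose = F × D_ev, so the equivalent IV dose is F × D_ev.
D_iv = F × D_ev = 0.14 × 1000 = 140 mg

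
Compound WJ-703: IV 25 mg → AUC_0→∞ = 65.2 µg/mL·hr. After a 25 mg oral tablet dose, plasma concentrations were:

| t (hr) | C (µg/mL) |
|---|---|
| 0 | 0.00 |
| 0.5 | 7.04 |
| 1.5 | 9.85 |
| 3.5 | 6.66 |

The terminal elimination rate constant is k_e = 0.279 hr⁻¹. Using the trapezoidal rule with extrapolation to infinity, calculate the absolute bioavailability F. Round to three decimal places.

F = 0.776

Trapezoidal AUC_0→3.5 (oral tablet):
  [0→0.5]: (0.00+7.04)/2 × 0.5 = 1.76
  [0.5→1.5]: (7.04+9.85)/2 × 1 = 8.445
  [1.5→3.5]: (9.85+6.66)/2 × 2 = 16.51
  Sum = 26.715 µg/mL·hr
Tail: C_last/k_e = 6.66/0.279 = 23.871
AUC_0→∞ (oral tablet) = 26.715 + 23.871 = 50.586 µg/mL·hr
F = (AUC_ev/D_ev)/(AUC_iv/D_iv) = (50.586/25)/(65.2/25) = 2.02344/2.608 = 0.7759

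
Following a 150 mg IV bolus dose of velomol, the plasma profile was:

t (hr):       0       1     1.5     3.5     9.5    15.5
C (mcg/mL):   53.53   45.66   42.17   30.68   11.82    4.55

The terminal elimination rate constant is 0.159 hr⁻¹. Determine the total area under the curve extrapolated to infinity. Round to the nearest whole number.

Trapezoidal AUC_0→15.5:
  [0→1]: (53.53+45.66)/2 × 1 = 49.595
  [1→1.5]: (45.66+42.17)/2 × 0.5 = 21.9575
  [1.5→3.5]: (42.17+30.68)/2 × 2 = 72.85
  [3.5→9.5]: (30.68+11.82)/2 × 6 = 127.5
  [9.5→15.5]: (11.82+4.55)/2 × 6 = 49.11
  Sum = 321.0125 mcg/mL·hr
Extrapolated tail: C_last / k_e = 4.55 / 0.159 = 28.616
AUC_0→∞ = 321.0125 + 28.616 = 349.6285 mcg/mL·hr

AUC = 350 mcg/mL·hr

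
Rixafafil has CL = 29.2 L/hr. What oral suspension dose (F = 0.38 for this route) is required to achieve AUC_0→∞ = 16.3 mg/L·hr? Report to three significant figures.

Dose = 1250 mg

Dose = CL × AUC_0→∞ / F
     = 29.2 × 16.3 / 0.38 = 1252.53 mg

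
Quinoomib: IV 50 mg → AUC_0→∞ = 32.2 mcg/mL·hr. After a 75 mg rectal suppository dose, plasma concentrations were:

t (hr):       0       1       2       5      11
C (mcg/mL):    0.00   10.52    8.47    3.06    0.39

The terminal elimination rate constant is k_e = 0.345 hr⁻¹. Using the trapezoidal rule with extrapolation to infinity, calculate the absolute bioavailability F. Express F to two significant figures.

Trapezoidal AUC_0→11 (rectal suppository):
  [0→1]: (0.00+10.52)/2 × 1 = 5.26
  [1→2]: (10.52+8.47)/2 × 1 = 9.495
  [2→5]: (8.47+3.06)/2 × 3 = 17.295
  [5→11]: (3.06+0.39)/2 × 6 = 10.35
  Sum = 42.4 mcg/mL·hr
Tail: C_last/k_e = 0.39/0.345 = 1.130
AUC_0→∞ (rectal suppository) = 42.4 + 1.130 = 43.53 mcg/mL·hr
F = (AUC_ev/D_ev)/(AUC_iv/D_iv) = (43.53/75)/(32.2/50) = 0.5804/0.644 = 0.9012

F = 0.90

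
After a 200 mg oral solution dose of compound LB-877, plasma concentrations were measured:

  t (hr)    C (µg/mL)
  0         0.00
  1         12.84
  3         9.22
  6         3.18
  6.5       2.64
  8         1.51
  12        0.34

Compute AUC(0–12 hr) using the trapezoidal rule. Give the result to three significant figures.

Trapezoidal AUC_0→12:
  [0→1]: (0.00+12.84)/2 × 1 = 6.42
  [1→3]: (12.84+9.22)/2 × 2 = 22.06
  [3→6]: (9.22+3.18)/2 × 3 = 18.6
  [6→6.5]: (3.18+2.64)/2 × 0.5 = 1.455
  [6.5→8]: (2.64+1.51)/2 × 1.5 = 3.1125
  [8→12]: (1.51+0.34)/2 × 4 = 3.7
  Sum = 55.3475 µg/mL·hr

AUC = 55.3 µg/mL·hr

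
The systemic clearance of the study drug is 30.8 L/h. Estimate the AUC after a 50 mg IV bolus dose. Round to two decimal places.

AUC_0→∞ = Dose_iv / CL
        = 50 / 30.8 = 1.62338 mg/L·h

AUC = 1.62 mg/L·h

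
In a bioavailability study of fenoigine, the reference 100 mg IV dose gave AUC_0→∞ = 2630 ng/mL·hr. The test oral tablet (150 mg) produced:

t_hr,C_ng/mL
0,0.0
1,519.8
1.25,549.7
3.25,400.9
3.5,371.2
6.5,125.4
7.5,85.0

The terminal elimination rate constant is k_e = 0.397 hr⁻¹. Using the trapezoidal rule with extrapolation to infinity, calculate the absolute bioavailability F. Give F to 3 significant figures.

F = 0.635

Trapezoidal AUC_0→7.5 (oral tablet):
  [0→1]: (0.0+519.8)/2 × 1 = 259.9
  [1→1.25]: (519.8+549.7)/2 × 0.25 = 133.6875
  [1.25→3.25]: (549.7+400.9)/2 × 2 = 950.6
  [3.25→3.5]: (400.9+371.2)/2 × 0.25 = 96.5125
  [3.5→6.5]: (371.2+125.4)/2 × 3 = 744.9
  [6.5→7.5]: (125.4+85.0)/2 × 1 = 105.2
  Sum = 2290.8 ng/mL·hr
Tail: C_last/k_e = 85.0/0.397 = 214.106
AUC_0→∞ (oral tablet) = 2290.8 + 214.106 = 2504.906 ng/mL·hr
F = (AUC_ev/D_ev)/(AUC_iv/D_iv) = (2504.906/150)/(2630/100) = 16.6994/26.3 = 0.6350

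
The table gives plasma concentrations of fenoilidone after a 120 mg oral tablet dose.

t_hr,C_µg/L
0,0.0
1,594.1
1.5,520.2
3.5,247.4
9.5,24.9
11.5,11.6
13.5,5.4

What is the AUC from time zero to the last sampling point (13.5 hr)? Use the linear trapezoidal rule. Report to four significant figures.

Trapezoidal AUC_0→13.5:
  [0→1]: (0.0+594.1)/2 × 1 = 297.05
  [1→1.5]: (594.1+520.2)/2 × 0.5 = 278.575
  [1.5→3.5]: (520.2+247.4)/2 × 2 = 767.6
  [3.5→9.5]: (247.4+24.9)/2 × 6 = 816.9
  [9.5→11.5]: (24.9+11.6)/2 × 2 = 36.5
  [11.5→13.5]: (11.6+5.4)/2 × 2 = 17.0
  Sum = 2213.625 µg/L·hr

AUC = 2214 µg/L·hr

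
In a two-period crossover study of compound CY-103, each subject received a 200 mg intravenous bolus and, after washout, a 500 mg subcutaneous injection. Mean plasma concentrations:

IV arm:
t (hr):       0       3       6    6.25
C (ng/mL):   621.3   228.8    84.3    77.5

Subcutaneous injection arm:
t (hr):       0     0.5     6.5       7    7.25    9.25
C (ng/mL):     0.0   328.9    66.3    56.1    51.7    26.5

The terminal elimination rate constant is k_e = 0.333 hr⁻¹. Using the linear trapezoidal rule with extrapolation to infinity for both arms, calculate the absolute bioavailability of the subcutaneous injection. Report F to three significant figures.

Trapezoidal AUC_0→6.25 (IV):
  [0→3]: (621.3+228.8)/2 × 3 = 1275.15
  [3→6]: (228.8+84.3)/2 × 3 = 469.65
  [6→6.25]: (84.3+77.5)/2 × 0.25 = 20.225
  Sum = 1765.025 ng/mL·hr
IV tail: 77.5/0.333 = 232.733; AUC_iv,0→∞ = 1765.025 + 232.733 = 1997.758 ng/mL·hr
Trapezoidal AUC_0→9.25 (subcutaneous injection):
  [0→0.5]: (0.0+328.9)/2 × 0.5 = 82.225
  [0.5→6.5]: (328.9+66.3)/2 × 6 = 1185.6
  [6.5→7]: (66.3+56.1)/2 × 0.5 = 30.6
  [7→7.25]: (56.1+51.7)/2 × 0.25 = 13.475
  [7.25→9.25]: (51.7+26.5)/2 × 2 = 78.2
  Sum = 1390.1 ng/mL·hr
subcutaneous injection tail: 26.5/0.333 = 79.580; AUC_ev,0→∞ = 1390.1 + 79.580 = 1469.68 ng/mL·hr
F = (AUC_ev/D_ev)/(AUC_iv/D_iv) = (1469.68/500)/(1997.758/200) = 2.93936/9.98879 = 0.2943

F = 0.294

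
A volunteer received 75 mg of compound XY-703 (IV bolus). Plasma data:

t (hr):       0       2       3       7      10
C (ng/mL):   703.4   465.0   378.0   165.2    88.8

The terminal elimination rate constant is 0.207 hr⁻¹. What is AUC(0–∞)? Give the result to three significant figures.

Trapezoidal AUC_0→10:
  [0→2]: (703.4+465.0)/2 × 2 = 1168.4
  [2→3]: (465.0+378.0)/2 × 1 = 421.5
  [3→7]: (378.0+165.2)/2 × 4 = 1086.4
  [7→10]: (165.2+88.8)/2 × 3 = 381.0
  Sum = 3057.3 ng/mL·hr
Extrapolated tail: C_last / k_e = 88.8 / 0.207 = 428.986
AUC_0→∞ = 3057.3 + 428.986 = 3486.286 ng/mL·hr

AUC = 3490 ng/mL·hr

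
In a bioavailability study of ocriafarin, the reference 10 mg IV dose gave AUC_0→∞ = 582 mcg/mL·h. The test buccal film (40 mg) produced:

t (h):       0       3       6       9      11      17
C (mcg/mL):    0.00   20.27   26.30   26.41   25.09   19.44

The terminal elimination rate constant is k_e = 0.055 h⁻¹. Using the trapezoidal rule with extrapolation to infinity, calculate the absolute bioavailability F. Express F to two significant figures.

Trapezoidal AUC_0→17 (buccal film):
  [0→3]: (0.00+20.27)/2 × 3 = 30.405
  [3→6]: (20.27+26.30)/2 × 3 = 69.855
  [6→9]: (26.30+26.41)/2 × 3 = 79.065
  [9→11]: (26.41+25.09)/2 × 2 = 51.5
  [11→17]: (25.09+19.44)/2 × 6 = 133.59
  Sum = 364.415 mcg/mL·h
Tail: C_last/k_e = 19.44/0.055 = 353.455
AUC_0→∞ (buccal film) = 364.415 + 353.455 = 717.87 mcg/mL·h
F = (AUC_ev/D_ev)/(AUC_iv/D_iv) = (717.87/40)/(582/10) = 17.94675/58.2 = 0.3084

F = 0.31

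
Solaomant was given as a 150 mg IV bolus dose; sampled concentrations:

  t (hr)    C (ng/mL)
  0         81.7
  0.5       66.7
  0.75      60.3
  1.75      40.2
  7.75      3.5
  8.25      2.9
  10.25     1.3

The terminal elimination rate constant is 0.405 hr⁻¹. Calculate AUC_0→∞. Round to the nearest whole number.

Trapezoidal AUC_0→10.25:
  [0→0.5]: (81.7+66.7)/2 × 0.5 = 37.1
  [0.5→0.75]: (66.7+60.3)/2 × 0.25 = 15.875
  [0.75→1.75]: (60.3+40.2)/2 × 1 = 50.25
  [1.75→7.75]: (40.2+3.5)/2 × 6 = 131.1
  [7.75→8.25]: (3.5+2.9)/2 × 0.5 = 1.6
  [8.25→10.25]: (2.9+1.3)/2 × 2 = 4.2
  Sum = 240.125 ng/mL·hr
Extrapolated tail: C_last / k_e = 1.3 / 0.405 = 3.210
AUC_0→∞ = 240.125 + 3.210 = 243.335 ng/mL·hr

AUC = 243 ng/mL·hr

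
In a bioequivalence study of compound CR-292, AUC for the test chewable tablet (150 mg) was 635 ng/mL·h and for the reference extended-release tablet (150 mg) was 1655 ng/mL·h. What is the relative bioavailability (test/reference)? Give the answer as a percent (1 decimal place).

F_rel = 38.4%

F_rel = (AUC_test/D_test) / (AUC_ref/D_ref)
      = (635/150) / (1655/150)
      = 4.23333 / 11.0333 = 0.3837 = 38.37%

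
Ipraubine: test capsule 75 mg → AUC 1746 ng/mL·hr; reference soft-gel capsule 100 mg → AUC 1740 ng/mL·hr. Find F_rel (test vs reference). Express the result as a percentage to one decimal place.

F_rel = (AUC_test/D_test) / (AUC_ref/D_ref)
      = (1746/75) / (1740/100)
      = 23.28 / 17.4 = 1.3379 = 133.79%

F_rel = 133.8%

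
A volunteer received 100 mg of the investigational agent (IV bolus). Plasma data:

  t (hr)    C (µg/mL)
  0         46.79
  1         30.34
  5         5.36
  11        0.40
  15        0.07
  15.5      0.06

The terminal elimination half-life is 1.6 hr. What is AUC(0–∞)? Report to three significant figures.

AUC = 128 µg/mL·hr

Trapezoidal AUC_0→15.5:
  [0→1]: (46.79+30.34)/2 × 1 = 38.565
  [1→5]: (30.34+5.36)/2 × 4 = 71.4
  [5→11]: (5.36+0.40)/2 × 6 = 17.28
  [11→15]: (0.40+0.07)/2 × 4 = 0.94
  [15→15.5]: (0.07+0.06)/2 × 0.5 = 0.0325
  Sum = 128.2175 µg/mL·hr
k_e = ln2 / t½ = 0.693147 / 1.6 = 0.4332 hr^-1
Extrapolated tail: C_last / k_e = 0.06 / 0.4332 = 0.139
AUC_0→∞ = 128.2175 + 0.139 = 128.3565 µg/mL·hr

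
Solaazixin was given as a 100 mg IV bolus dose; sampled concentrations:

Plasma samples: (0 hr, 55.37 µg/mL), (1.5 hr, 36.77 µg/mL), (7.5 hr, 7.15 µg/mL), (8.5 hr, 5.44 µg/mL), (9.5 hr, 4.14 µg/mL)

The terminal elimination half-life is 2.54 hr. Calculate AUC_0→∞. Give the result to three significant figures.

AUC = 227 µg/mL·hr

Trapezoidal AUC_0→9.5:
  [0→1.5]: (55.37+36.77)/2 × 1.5 = 69.105
  [1.5→7.5]: (36.77+7.15)/2 × 6 = 131.76
  [7.5→8.5]: (7.15+5.44)/2 × 1 = 6.295
  [8.5→9.5]: (5.44+4.14)/2 × 1 = 4.79
  Sum = 211.95 µg/mL·hr
k_e = ln2 / t½ = 0.693147 / 2.54 = 0.2729 hr^-1
Extrapolated tail: C_last / k_e = 4.14 / 0.2729 = 15.170
AUC_0→∞ = 211.95 + 15.170 = 227.12 µg/mL·hr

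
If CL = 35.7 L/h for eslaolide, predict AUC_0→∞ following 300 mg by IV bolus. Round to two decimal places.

AUC_0→∞ = Dose_iv / CL
        = 300 / 35.7 = 8.40336 mg/L·h

AUC = 8.40 mg/L·h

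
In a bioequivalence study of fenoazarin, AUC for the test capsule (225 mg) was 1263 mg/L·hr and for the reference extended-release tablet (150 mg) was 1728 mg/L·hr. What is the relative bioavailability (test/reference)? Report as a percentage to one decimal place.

F_rel = (AUC_test/D_test) / (AUC_ref/D_ref)
      = (1263/225) / (1728/150)
      = 5.61333 / 11.52 = 0.4873 = 48.73%

F_rel = 48.7%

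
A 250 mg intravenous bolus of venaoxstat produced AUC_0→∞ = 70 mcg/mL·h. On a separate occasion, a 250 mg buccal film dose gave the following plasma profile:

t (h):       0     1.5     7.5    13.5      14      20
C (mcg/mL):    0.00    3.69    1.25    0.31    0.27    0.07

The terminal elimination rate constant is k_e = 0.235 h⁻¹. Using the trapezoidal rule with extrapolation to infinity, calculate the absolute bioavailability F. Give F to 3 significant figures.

F = 0.339

Trapezoidal AUC_0→20 (buccal film):
  [0→1.5]: (0.00+3.69)/2 × 1.5 = 2.7675
  [1.5→7.5]: (3.69+1.25)/2 × 6 = 14.82
  [7.5→13.5]: (1.25+0.31)/2 × 6 = 4.68
  [13.5→14]: (0.31+0.27)/2 × 0.5 = 0.145
  [14→20]: (0.27+0.07)/2 × 6 = 1.02
  Sum = 23.4325 mcg/mL·h
Tail: C_last/k_e = 0.07/0.235 = 0.298
AUC_0→∞ (buccal film) = 23.4325 + 0.298 = 23.7305 mcg/mL·h
F = (AUC_ev/D_ev)/(AUC_iv/D_iv) = (23.7305/250)/(70/250) = 0.094922/0.28 = 0.3390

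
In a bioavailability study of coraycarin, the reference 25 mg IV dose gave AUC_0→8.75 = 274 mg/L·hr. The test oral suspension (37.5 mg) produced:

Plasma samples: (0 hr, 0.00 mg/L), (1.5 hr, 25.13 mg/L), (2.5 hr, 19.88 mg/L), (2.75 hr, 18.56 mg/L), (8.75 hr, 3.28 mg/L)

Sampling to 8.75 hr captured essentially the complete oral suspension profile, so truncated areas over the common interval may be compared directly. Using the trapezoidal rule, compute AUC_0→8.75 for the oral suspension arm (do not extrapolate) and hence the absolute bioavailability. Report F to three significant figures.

F = 0.272

Trapezoidal AUC_0→8.75 (oral suspension):
  [0→1.5]: (0.00+25.13)/2 × 1.5 = 18.8475
  [1.5→2.5]: (25.13+19.88)/2 × 1 = 22.505
  [2.5→2.75]: (19.88+18.56)/2 × 0.25 = 4.805
  [2.75→8.75]: (18.56+3.28)/2 × 6 = 65.52
  Sum = 111.6775 mg/L·hr
F = (AUC_ev/D_ev)/(AUC_iv/D_iv) = (111.6775/37.5)/(274/25) = 2.97807/10.96 = 0.2717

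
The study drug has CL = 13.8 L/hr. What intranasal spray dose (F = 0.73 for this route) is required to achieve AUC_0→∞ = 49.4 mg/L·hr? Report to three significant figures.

Dose = CL × AUC_0→∞ / F
     = 13.8 × 49.4 / 0.73 = 933.863 mg

Dose = 934 mg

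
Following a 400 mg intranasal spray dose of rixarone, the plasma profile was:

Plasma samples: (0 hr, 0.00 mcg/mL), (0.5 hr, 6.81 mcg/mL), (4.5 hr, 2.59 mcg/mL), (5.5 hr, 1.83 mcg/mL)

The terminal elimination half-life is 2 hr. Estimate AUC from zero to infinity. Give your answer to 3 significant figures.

Trapezoidal AUC_0→5.5:
  [0→0.5]: (0.00+6.81)/2 × 0.5 = 1.7025
  [0.5→4.5]: (6.81+2.59)/2 × 4 = 18.8
  [4.5→5.5]: (2.59+1.83)/2 × 1 = 2.21
  Sum = 22.7125 mcg/mL·hr
k_e = ln2 / t½ = 0.693147 / 2 = 0.3466 hr^-1
Extrapolated tail: C_last / k_e = 1.83 / 0.3466 = 5.280
AUC_0→∞ = 22.7125 + 5.280 = 27.9925 mcg/mL·hr

AUC = 28.0 mcg/mL·hr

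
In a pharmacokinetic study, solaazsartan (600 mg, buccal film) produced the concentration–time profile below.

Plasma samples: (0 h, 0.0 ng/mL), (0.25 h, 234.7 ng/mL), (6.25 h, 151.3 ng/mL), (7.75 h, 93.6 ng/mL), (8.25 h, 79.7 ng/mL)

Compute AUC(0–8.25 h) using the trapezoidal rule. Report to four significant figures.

Trapezoidal AUC_0→8.25:
  [0→0.25]: (0.0+234.7)/2 × 0.25 = 29.3375
  [0.25→6.25]: (234.7+151.3)/2 × 6 = 1158.0
  [6.25→7.75]: (151.3+93.6)/2 × 1.5 = 183.675
  [7.75→8.25]: (93.6+79.7)/2 × 0.5 = 43.325
  Sum = 1414.3375 ng/mL·h

AUC = 1414 ng/mL·h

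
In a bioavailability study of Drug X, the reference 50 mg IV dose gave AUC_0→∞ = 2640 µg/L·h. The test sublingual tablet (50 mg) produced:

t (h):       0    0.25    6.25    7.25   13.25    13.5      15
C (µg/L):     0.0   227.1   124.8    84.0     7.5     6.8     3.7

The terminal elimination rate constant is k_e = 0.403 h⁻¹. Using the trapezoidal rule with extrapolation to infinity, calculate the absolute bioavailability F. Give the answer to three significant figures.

Trapezoidal AUC_0→15 (sublingual tablet):
  [0→0.25]: (0.0+227.1)/2 × 0.25 = 28.3875
  [0.25→6.25]: (227.1+124.8)/2 × 6 = 1055.7
  [6.25→7.25]: (124.8+84.0)/2 × 1 = 104.4
  [7.25→13.25]: (84.0+7.5)/2 × 6 = 274.5
  [13.25→13.5]: (7.5+6.8)/2 × 0.25 = 1.7875
  [13.5→15]: (6.8+3.7)/2 × 1.5 = 7.875
  Sum = 1472.65 µg/L·h
Tail: C_last/k_e = 3.7/0.403 = 9.181
AUC_0→∞ (sublingual tablet) = 1472.65 + 9.181 = 1481.831 µg/L·h
F = (AUC_ev/D_ev)/(AUC_iv/D_iv) = (1481.831/50)/(2640/50) = 29.63662/52.8 = 0.5613

F = 0.561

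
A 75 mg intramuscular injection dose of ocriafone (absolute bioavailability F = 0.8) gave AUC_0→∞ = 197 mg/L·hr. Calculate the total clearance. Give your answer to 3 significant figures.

CL = 0.305 L/hr

CL = F × Dose / AUC_0→∞
   = 0.8 × 75 / 197 = 0.304569 L/hr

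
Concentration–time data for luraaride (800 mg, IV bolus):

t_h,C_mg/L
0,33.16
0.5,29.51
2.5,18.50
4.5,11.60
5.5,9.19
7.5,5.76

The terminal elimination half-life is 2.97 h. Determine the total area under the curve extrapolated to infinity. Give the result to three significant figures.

Trapezoidal AUC_0→7.5:
  [0→0.5]: (33.16+29.51)/2 × 0.5 = 15.6675
  [0.5→2.5]: (29.51+18.50)/2 × 2 = 48.01
  [2.5→4.5]: (18.50+11.60)/2 × 2 = 30.1
  [4.5→5.5]: (11.60+9.19)/2 × 1 = 10.395
  [5.5→7.5]: (9.19+5.76)/2 × 2 = 14.95
  Sum = 119.1225 mg/L·h
k_e = ln2 / t½ = 0.693147 / 2.97 = 0.2334 h^-1
Extrapolated tail: C_last / k_e = 5.76 / 0.2334 = 24.679
AUC_0→∞ = 119.1225 + 24.679 = 143.8015 mg/L·h

AUC = 144 mg/L·h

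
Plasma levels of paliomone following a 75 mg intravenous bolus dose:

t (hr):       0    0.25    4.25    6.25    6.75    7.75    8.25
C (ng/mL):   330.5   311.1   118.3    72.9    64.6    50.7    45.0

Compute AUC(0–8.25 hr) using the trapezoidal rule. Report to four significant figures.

Trapezoidal AUC_0→8.25:
  [0→0.25]: (330.5+311.1)/2 × 0.25 = 80.2
  [0.25→4.25]: (311.1+118.3)/2 × 4 = 858.8
  [4.25→6.25]: (118.3+72.9)/2 × 2 = 191.2
  [6.25→6.75]: (72.9+64.6)/2 × 0.5 = 34.375
  [6.75→7.75]: (64.6+50.7)/2 × 1 = 57.65
  [7.75→8.25]: (50.7+45.0)/2 × 0.5 = 23.925
  Sum = 1246.15 ng/mL·hr

AUC = 1246 ng/mL·hr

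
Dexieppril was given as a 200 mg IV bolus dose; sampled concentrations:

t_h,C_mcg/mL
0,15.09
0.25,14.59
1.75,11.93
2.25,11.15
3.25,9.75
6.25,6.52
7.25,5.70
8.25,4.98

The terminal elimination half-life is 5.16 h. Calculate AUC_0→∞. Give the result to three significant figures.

Trapezoidal AUC_0→8.25:
  [0→0.25]: (15.09+14.59)/2 × 0.25 = 3.71
  [0.25→1.75]: (14.59+11.93)/2 × 1.5 = 19.89
  [1.75→2.25]: (11.93+11.15)/2 × 0.5 = 5.77
  [2.25→3.25]: (11.15+9.75)/2 × 1 = 10.45
  [3.25→6.25]: (9.75+6.52)/2 × 3 = 24.405
  [6.25→7.25]: (6.52+5.70)/2 × 1 = 6.11
  [7.25→8.25]: (5.70+4.98)/2 × 1 = 5.34
  Sum = 75.675 mcg/mL·h
k_e = ln2 / t½ = 0.693147 / 5.16 = 0.1343 h^-1
Extrapolated tail: C_last / k_e = 4.98 / 0.1343 = 37.081
AUC_0→∞ = 75.675 + 37.081 = 112.756 mcg/mL·h

AUC = 113 mcg/mL·h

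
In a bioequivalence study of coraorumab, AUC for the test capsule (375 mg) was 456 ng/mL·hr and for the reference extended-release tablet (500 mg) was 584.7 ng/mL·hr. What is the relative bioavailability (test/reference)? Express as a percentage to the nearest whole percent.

F_rel = (AUC_test/D_test) / (AUC_ref/D_ref)
      = (456/375) / (584.7/500)
      = 1.216 / 1.1694 = 1.0398 = 103.98%

F_rel = 104%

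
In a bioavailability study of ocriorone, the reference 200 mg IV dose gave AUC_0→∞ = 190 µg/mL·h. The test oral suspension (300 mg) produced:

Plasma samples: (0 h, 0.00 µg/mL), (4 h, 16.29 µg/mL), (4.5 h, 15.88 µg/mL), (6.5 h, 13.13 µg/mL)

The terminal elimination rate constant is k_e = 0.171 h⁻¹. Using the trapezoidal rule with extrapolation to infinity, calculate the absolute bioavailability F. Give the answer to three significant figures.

Trapezoidal AUC_0→6.5 (oral suspension):
  [0→4]: (0.00+16.29)/2 × 4 = 32.58
  [4→4.5]: (16.29+15.88)/2 × 0.5 = 8.0425
  [4.5→6.5]: (15.88+13.13)/2 × 2 = 29.01
  Sum = 69.6325 µg/mL·h
Tail: C_last/k_e = 13.13/0.171 = 76.784
AUC_0→∞ (oral suspension) = 69.6325 + 76.784 = 146.4165 µg/mL·h
F = (AUC_ev/D_ev)/(AUC_iv/D_iv) = (146.4165/300)/(190/200) = 0.488055/0.95 = 0.5137

F = 0.514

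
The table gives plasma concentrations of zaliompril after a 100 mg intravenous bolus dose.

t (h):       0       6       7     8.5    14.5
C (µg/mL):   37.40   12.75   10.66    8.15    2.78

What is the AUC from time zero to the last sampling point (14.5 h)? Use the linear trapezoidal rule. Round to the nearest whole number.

AUC = 209 µg/mL·h

Trapezoidal AUC_0→14.5:
  [0→6]: (37.40+12.75)/2 × 6 = 150.45
  [6→7]: (12.75+10.66)/2 × 1 = 11.705
  [7→8.5]: (10.66+8.15)/2 × 1.5 = 14.1075
  [8.5→14.5]: (8.15+2.78)/2 × 6 = 32.79
  Sum = 209.0525 µg/mL·h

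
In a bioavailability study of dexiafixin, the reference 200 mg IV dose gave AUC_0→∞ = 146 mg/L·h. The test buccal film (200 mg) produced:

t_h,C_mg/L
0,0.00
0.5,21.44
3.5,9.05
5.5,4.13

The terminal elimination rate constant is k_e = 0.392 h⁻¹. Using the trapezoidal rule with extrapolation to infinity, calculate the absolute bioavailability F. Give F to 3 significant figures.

F = 0.512

Trapezoidal AUC_0→5.5 (buccal film):
  [0→0.5]: (0.00+21.44)/2 × 0.5 = 5.36
  [0.5→3.5]: (21.44+9.05)/2 × 3 = 45.735
  [3.5→5.5]: (9.05+4.13)/2 × 2 = 13.18
  Sum = 64.275 mg/L·h
Tail: C_last/k_e = 4.13/0.392 = 10.536
AUC_0→∞ (buccal film) = 64.275 + 10.536 = 74.811 mg/L·h
F = (AUC_ev/D_ev)/(AUC_iv/D_iv) = (74.811/200)/(146/200) = 0.374055/0.73 = 0.5124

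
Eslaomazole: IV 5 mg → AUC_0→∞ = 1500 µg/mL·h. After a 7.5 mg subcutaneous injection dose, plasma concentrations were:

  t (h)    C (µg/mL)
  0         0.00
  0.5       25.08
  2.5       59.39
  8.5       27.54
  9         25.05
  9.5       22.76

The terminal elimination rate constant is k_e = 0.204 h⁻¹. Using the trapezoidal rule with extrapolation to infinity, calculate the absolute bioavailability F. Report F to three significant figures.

F = 0.217

Trapezoidal AUC_0→9.5 (subcutaneous injection):
  [0→0.5]: (0.00+25.08)/2 × 0.5 = 6.27
  [0.5→2.5]: (25.08+59.39)/2 × 2 = 84.47
  [2.5→8.5]: (59.39+27.54)/2 × 6 = 260.79
  [8.5→9]: (27.54+25.05)/2 × 0.5 = 13.1475
  [9→9.5]: (25.05+22.76)/2 × 0.5 = 11.9525
  Sum = 376.63 µg/mL·h
Tail: C_last/k_e = 22.76/0.204 = 111.569
AUC_0→∞ (subcutaneous injection) = 376.63 + 111.569 = 488.199 µg/mL·h
F = (AUC_ev/D_ev)/(AUC_iv/D_iv) = (488.199/7.5)/(1500/5) = 65.0932/300 = 0.2170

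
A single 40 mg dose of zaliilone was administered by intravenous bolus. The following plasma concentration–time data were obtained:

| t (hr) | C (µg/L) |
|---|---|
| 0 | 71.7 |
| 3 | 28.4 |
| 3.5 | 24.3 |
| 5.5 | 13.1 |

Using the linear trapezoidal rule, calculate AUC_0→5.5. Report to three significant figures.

Trapezoidal AUC_0→5.5:
  [0→3]: (71.7+28.4)/2 × 3 = 150.15
  [3→3.5]: (28.4+24.3)/2 × 0.5 = 13.175
  [3.5→5.5]: (24.3+13.1)/2 × 2 = 37.4
  Sum = 200.725 µg/L·hr

AUC = 201 µg/L·hr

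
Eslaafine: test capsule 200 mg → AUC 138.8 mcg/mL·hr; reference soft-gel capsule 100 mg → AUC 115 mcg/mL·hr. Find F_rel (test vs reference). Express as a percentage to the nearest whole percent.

F_rel = 60%

F_rel = (AUC_test/D_test) / (AUC_ref/D_ref)
      = (138.8/200) / (115/100)
      = 0.694 / 1.15 = 0.6035 = 60.35%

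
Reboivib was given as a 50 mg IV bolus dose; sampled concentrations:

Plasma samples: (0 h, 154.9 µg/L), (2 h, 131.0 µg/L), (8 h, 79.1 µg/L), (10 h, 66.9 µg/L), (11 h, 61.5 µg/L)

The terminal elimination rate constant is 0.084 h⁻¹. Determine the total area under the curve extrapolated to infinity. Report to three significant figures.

AUC = 1860 µg/L·h

Trapezoidal AUC_0→11:
  [0→2]: (154.9+131.0)/2 × 2 = 285.9
  [2→8]: (131.0+79.1)/2 × 6 = 630.3
  [8→10]: (79.1+66.9)/2 × 2 = 146.0
  [10→11]: (66.9+61.5)/2 × 1 = 64.2
  Sum = 1126.4 µg/L·h
Extrapolated tail: C_last / k_e = 61.5 / 0.084 = 732.143
AUC_0→∞ = 1126.4 + 732.143 = 1858.543 µg/L·h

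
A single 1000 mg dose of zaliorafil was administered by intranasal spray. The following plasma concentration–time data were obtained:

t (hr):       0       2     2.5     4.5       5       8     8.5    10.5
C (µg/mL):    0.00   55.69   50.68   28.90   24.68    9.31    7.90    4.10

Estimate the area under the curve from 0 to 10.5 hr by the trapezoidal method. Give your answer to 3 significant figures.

Trapezoidal AUC_0→10.5:
  [0→2]: (0.00+55.69)/2 × 2 = 55.69
  [2→2.5]: (55.69+50.68)/2 × 0.5 = 26.5925
  [2.5→4.5]: (50.68+28.90)/2 × 2 = 79.58
  [4.5→5]: (28.90+24.68)/2 × 0.5 = 13.395
  [5→8]: (24.68+9.31)/2 × 3 = 50.985
  [8→8.5]: (9.31+7.90)/2 × 0.5 = 4.3025
  [8.5→10.5]: (7.90+4.10)/2 × 2 = 12.0
  Sum = 242.545 µg/mL·hr

AUC = 243 µg/mL·hr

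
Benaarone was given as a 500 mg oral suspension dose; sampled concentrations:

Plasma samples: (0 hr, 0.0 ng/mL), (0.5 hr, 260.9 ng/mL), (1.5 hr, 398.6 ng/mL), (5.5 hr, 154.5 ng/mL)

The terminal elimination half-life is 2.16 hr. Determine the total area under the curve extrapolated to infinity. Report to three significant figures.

Trapezoidal AUC_0→5.5:
  [0→0.5]: (0.0+260.9)/2 × 0.5 = 65.225
  [0.5→1.5]: (260.9+398.6)/2 × 1 = 329.75
  [1.5→5.5]: (398.6+154.5)/2 × 4 = 1106.2
  Sum = 1501.175 ng/mL·hr
k_e = ln2 / t½ = 0.693147 / 2.16 = 0.3209 hr^-1
Extrapolated tail: C_last / k_e = 154.5 / 0.3209 = 481.458
AUC_0→∞ = 1501.175 + 481.458 = 1982.633 ng/mL·hr

AUC = 1980 ng/mL·hr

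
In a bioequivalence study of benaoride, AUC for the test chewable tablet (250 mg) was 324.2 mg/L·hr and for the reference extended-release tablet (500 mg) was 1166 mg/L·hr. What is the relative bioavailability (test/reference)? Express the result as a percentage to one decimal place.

F_rel = 55.6%

F_rel = (AUC_test/D_test) / (AUC_ref/D_ref)
      = (324.2/250) / (1166/500)
      = 1.2968 / 2.332 = 0.5561 = 55.61%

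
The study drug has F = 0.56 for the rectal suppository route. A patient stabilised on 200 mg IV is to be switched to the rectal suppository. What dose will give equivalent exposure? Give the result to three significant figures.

For equal systemic exposure: F × D_ev = D_iv
D_ev = D_iv / F = 200 / 0.56 = 357.143 mg

D_rectal = 357 mg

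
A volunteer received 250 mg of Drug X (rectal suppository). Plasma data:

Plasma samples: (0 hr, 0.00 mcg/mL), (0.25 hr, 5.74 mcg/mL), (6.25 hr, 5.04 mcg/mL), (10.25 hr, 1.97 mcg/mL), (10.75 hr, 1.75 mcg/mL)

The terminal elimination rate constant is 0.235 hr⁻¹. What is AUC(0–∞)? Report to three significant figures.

Trapezoidal AUC_0→10.75:
  [0→0.25]: (0.00+5.74)/2 × 0.25 = 0.7175
  [0.25→6.25]: (5.74+5.04)/2 × 6 = 32.34
  [6.25→10.25]: (5.04+1.97)/2 × 4 = 14.02
  [10.25→10.75]: (1.97+1.75)/2 × 0.5 = 0.93
  Sum = 48.0075 mcg/mL·hr
Extrapolated tail: C_last / k_e = 1.75 / 0.235 = 7.447
AUC_0→∞ = 48.0075 + 7.447 = 55.4545 mcg/mL·hr

AUC = 55.5 mcg/mL·hr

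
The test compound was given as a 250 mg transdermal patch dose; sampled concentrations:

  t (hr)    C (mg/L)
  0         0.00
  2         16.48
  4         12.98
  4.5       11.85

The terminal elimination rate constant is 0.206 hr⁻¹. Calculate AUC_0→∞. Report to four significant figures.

AUC = 109.7 mg/L·hr

Trapezoidal AUC_0→4.5:
  [0→2]: (0.00+16.48)/2 × 2 = 16.48
  [2→4]: (16.48+12.98)/2 × 2 = 29.46
  [4→4.5]: (12.98+11.85)/2 × 0.5 = 6.2075
  Sum = 52.1475 mg/L·hr
Extrapolated tail: C_last / k_e = 11.85 / 0.206 = 57.524
AUC_0→∞ = 52.1475 + 57.524 = 109.6715 mg/L·hr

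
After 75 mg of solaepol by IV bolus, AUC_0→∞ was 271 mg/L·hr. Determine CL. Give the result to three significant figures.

CL = Dose_iv / AUC_0→∞
   = 75 / 271 = 0.276753 L/hr

CL = 0.277 L/hr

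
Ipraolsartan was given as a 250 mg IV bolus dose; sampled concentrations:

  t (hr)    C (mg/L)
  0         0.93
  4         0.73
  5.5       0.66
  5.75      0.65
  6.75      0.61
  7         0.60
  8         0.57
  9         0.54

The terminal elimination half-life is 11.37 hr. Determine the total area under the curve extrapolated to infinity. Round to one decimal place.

AUC = 15.3 mg/L·hr

Trapezoidal AUC_0→9:
  [0→4]: (0.93+0.73)/2 × 4 = 3.32
  [4→5.5]: (0.73+0.66)/2 × 1.5 = 1.0425
  [5.5→5.75]: (0.66+0.65)/2 × 0.25 = 0.16375
  [5.75→6.75]: (0.65+0.61)/2 × 1 = 0.63
  [6.75→7]: (0.61+0.60)/2 × 0.25 = 0.15125
  [7→8]: (0.60+0.57)/2 × 1 = 0.585
  [8→9]: (0.57+0.54)/2 × 1 = 0.555
  Sum = 6.4475 mg/L·hr
k_e = ln2 / t½ = 0.693147 / 11.37 = 0.0610 hr^-1
Extrapolated tail: C_last / k_e = 0.54 / 0.061 = 8.852
AUC_0→∞ = 6.4475 + 8.852 = 15.2995 mg/L·hr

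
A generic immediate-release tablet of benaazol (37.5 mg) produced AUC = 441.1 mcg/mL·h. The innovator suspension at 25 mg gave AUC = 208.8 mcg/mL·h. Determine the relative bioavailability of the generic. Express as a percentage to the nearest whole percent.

F_rel = 141%

F_rel = (AUC_test/D_test) / (AUC_ref/D_ref)
      = (441.1/37.5) / (208.8/25)
      = 11.7627 / 8.352 = 1.4084 = 140.84%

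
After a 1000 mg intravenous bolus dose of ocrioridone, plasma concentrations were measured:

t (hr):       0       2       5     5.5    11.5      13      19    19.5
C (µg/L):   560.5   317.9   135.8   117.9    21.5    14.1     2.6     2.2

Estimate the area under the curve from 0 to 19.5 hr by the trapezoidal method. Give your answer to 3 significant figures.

Trapezoidal AUC_0→19.5:
  [0→2]: (560.5+317.9)/2 × 2 = 878.4
  [2→5]: (317.9+135.8)/2 × 3 = 680.55
  [5→5.5]: (135.8+117.9)/2 × 0.5 = 63.425
  [5.5→11.5]: (117.9+21.5)/2 × 6 = 418.2
  [11.5→13]: (21.5+14.1)/2 × 1.5 = 26.7
  [13→19]: (14.1+2.6)/2 × 6 = 50.1
  [19→19.5]: (2.6+2.2)/2 × 0.5 = 1.2
  Sum = 2118.575 µg/L·hr

AUC = 2120 µg/L·hr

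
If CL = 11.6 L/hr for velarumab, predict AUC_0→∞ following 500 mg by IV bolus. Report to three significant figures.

AUC_0→∞ = Dose_iv / CL
        = 500 / 11.6 = 43.1034 mg/L·hr

AUC = 43.1 mg/L·hr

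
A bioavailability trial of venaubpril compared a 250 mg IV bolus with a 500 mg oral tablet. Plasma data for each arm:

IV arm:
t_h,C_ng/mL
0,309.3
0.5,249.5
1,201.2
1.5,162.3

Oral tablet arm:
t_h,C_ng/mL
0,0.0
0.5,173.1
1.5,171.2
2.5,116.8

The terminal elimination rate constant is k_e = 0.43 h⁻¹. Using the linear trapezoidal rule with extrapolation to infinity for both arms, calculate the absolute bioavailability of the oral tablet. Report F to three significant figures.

Trapezoidal AUC_0→1.5 (IV):
  [0→0.5]: (309.3+249.5)/2 × 0.5 = 139.7
  [0.5→1]: (249.5+201.2)/2 × 0.5 = 112.675
  [1→1.5]: (201.2+162.3)/2 × 0.5 = 90.875
  Sum = 343.25 ng/mL·h
IV tail: 162.3/0.43 = 377.442; AUC_iv,0→∞ = 343.25 + 377.442 = 720.692 ng/mL·h
Trapezoidal AUC_0→2.5 (oral tablet):
  [0→0.5]: (0.0+173.1)/2 × 0.5 = 43.275
  [0.5→1.5]: (173.1+171.2)/2 × 1 = 172.15
  [1.5→2.5]: (171.2+116.8)/2 × 1 = 144.0
  Sum = 359.425 ng/mL·h
oral tablet tail: 116.8/0.43 = 271.628; AUC_ev,0→∞ = 359.425 + 271.628 = 631.053 ng/mL·h
F = (AUC_ev/D_ev)/(AUC_iv/D_iv) = (631.053/500)/(720.692/250) = 1.262106/2.882768 = 0.4378

F = 0.438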